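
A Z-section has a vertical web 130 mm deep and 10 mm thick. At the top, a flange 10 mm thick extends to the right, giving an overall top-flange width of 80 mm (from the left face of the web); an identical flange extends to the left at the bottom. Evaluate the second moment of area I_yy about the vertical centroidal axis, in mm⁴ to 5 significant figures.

Decompose the section into non-overlapping parts with the origin at the bottom-left of its bounding rectangle.
Web: 10 × 130, A = 1 300 mm², x = 75 mm, Ī = 10833.33 mm⁴.
Top flange (beyond web): 70 × 10, A = 700 mm², x = 115 mm, Ī = 285833.3 mm⁴.
Bottom flange (beyond web): 70 × 10, A = 700 mm², x = 35 mm, Ī = 285833.3 mm⁴.
Centroid: x̄ = ΣA·x / ΣA = 75 mm.
Transfer each piece to the vertical centroidal axis using Ī + A·d² with d = x − 75:
  web: d = 0 mm → contributes +10833.33 mm⁴
  top flange (beyond web): d = 40 mm → contributes +1 405 833 mm⁴
  bottom flange (beyond web): d = -40 mm → contributes +1 405 833 mm⁴
Total I = 2 822 500 mm⁴.

I_yy ≈ 2.8225 × 10⁶ mm⁴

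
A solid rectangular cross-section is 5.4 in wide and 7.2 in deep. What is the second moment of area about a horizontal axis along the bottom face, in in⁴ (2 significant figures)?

The section: 5.4 × 7.2, A = 38.88 in², y = 3.6 in, Ī = 168 in⁴.
Transfer it to the bottom edge using Ī + A·d² with d = y − 0:
  the section: d = 3.6 in → contributes +671.8 in⁴
Total I = 671.8 in⁴.

I_base ≈ 670 in⁴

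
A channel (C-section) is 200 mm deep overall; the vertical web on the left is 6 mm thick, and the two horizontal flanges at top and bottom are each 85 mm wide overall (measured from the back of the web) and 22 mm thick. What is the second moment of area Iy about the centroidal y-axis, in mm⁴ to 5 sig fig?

Iy ≈ 3.4227 × 10⁶ mm⁴

Treat the section as a set of non-overlapping primitives; coordinates are from the bounding-box lower-left.
Web: 6 × 200, A = 1 200 mm², x = 3 mm, Ī = 3 600 mm⁴.
Top flange (beyond web): 79 × 22, A = 1 738 mm², x = 45.5 mm, Ī = 903904.8 mm⁴.
Bottom flange (beyond web): 79 × 22, A = 1 738 mm², x = 45.5 mm, Ī = 903904.8 mm⁴.
Centroid: x̄ = ΣA·x / ΣA = 34.59324 mm.
Transfer each piece to the centroidal y-axis using Ī + A·d² with d = x − 34.59324:
  web: d = -31.59324 mm → contributes +1 201 360 mm⁴
  top flange (beyond web): d = 10.90676 mm → contributes +1 110 653 mm⁴
  bottom flange (beyond web): d = 10.90676 mm → contributes +1 110 653 mm⁴
Total I = 3 422 665 mm⁴.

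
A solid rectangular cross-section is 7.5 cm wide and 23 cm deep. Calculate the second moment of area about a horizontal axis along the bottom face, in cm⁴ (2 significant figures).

The section: 7.5 × 23, A = 172.5 cm², y = 11.5 cm, Ī = 7 604 cm⁴.
Transfer it to a horizontal axis along the bottom face using Ī + A·d² with d = y − 0:
  the section: d = 11.5 cm → contributes +30 418 cm⁴
Total I = 30 418 cm⁴.

I_base ≈ 3.0 × 10⁴ cm⁴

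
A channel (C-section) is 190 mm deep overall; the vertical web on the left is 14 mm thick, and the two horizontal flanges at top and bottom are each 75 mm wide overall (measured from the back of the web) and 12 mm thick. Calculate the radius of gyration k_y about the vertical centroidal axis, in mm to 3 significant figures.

Break the section into simple shapes (no overlaps), measuring from the bottom-left corner of the bounding box.
Web: 14 × 190, A = 2 660 mm², x = 7 mm, Ī = 43 447 mm⁴.
Top flange (beyond web): 61 × 12, A = 732 mm², x = 44.5 mm, Ī = 226 981 mm⁴.
Bottom flange (beyond web): 61 × 12, A = 732 mm², x = 44.5 mm, Ī = 226 981 mm⁴.
Centroid: x̄ = ΣA·x / ΣA = 20.312 mm.
Transfer each piece to the vertical centroidal axis using Ī + A·d² with d = x − 20.312:
  web: d = -13.312 mm → contributes +514 846 mm⁴
  top flange (beyond web): d = 24.188 mm → contributes +655 233 mm⁴
  bottom flange (beyond web): d = 24.188 mm → contributes +655 233 mm⁴
Total I = 1 825 312 mm⁴.
Radius of gyration: k = √(I/A) = √(1 825 312 / 4 124) = 21.038 mm.

k_y ≈ 21.0 mm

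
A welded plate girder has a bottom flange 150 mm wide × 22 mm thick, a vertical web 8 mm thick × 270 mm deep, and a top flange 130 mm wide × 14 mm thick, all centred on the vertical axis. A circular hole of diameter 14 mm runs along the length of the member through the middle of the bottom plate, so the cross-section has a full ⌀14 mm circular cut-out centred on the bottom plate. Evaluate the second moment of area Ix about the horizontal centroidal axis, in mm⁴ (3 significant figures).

Break the section into simple shapes (no overlaps), measuring from the bottom-left corner of the bounding box.
Bottom plate: 150 × 22, A = 3 300 mm², y = 11 mm, Ī = 133 100 mm⁴.
Web plate: 8 × 270, A = 2 160 mm², y = 157 mm, Ī = 13 122 000 mm⁴.
Top plate: 130 × 14, A = 1 820 mm², y = 299 mm, Ī = 29 727 mm⁴.
Hole (subtracted): ⌀14, A = 153.94 mm², y = 11 mm, Ī = 1885.7 mm⁴.
Centroid: ȳ = ΣA·y / ΣA = 128.81 mm.
Transfer each piece to the horizontal centroidal axis using Ī + A·d² with d = y − 128.81:
  bottom plate: d = -117.81 mm → contributes +45 934 299 mm⁴
  web plate: d = 28.19 mm → contributes +14 838 524 mm⁴
  top plate: d = 170.19 mm → contributes +52 745 483 mm⁴
  hole: d = -117.81 mm → contributes −2 138 415 mm⁴
Total I = 111 379 890 mm⁴.

Ix ≈ 1.11 × 10⁸ mm⁴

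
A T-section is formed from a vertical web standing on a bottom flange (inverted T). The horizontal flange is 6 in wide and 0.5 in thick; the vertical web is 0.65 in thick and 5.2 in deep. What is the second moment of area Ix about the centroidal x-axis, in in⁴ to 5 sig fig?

Ix ≈ 20.588 in⁴

Treat the section as a set of non-overlapping primitives; coordinates are from the bounding-box lower-left.
Flange: 6 × 0.5, A = 3 in², y = 0.25 in, Ī = 0.0625 in⁴.
Web: 0.65 × 5.2, A = 3.38 in², y = 3.1 in, Ī = 7.616267 in⁴.
Centroid: ȳ = ΣA·y / ΣA = 1.759875 in.
Transfer each piece to the centroidal x-axis using Ī + A·d² with d = y − 1.759875:
  flange: d = -1.509875 in → contributes +6.901664 in⁴
  web: d = 1.340125 in → contributes +13.68653 in⁴
Total I = 20.58819 in⁴.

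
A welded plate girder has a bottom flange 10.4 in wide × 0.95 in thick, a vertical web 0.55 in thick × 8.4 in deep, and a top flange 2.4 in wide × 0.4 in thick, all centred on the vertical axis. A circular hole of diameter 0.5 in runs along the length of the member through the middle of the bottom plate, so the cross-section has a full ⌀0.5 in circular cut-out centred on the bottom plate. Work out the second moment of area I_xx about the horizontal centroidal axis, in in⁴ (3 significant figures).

Split into non-overlapping primitives; take the origin at the lower-left of the bounding box.
Bottom plate: 10.4 × 0.95, A = 9.88 in², y = 0.475 in, Ī = 0.74306 in⁴.
Web plate: 0.55 × 8.4, A = 4.62 in², y = 5.15 in, Ī = 27.166 in⁴.
Top plate: 2.4 × 0.4, A = 0.96 in², y = 9.55 in, Ī = 0.0128 in⁴.
Hole (subtracted): ⌀0.5, A = 0.19635 in², y = 0.475 in, Ī = 0.003068 in⁴.
Centroid: ȳ = ΣA·y / ΣA = 2.4608 in.
Transfer each piece to the horizontal centroidal axis using Ī + A·d² with d = y − 2.4608:
  bottom plate: d = -1.9858 in → contributes +39.704 in⁴
  web plate: d = 2.6892 in → contributes +60.577 in⁴
  top plate: d = 7.0892 in → contributes +48.259 in⁴
  hole: d = -1.9858 in → contributes −0.77735 in⁴
Total I = 147.76 in⁴.

I_xx ≈ 148 in⁴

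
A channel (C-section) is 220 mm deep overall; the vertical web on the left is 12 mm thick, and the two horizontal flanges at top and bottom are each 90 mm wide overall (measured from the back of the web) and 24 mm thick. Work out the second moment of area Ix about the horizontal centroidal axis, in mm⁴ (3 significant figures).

Break the section into simple shapes (no overlaps), measuring from the bottom-left corner of the bounding box.
Web: 12 × 220, A = 2 640 mm², y = 110 mm, Ī = 10 648 000 mm⁴.
Top flange (beyond web): 78 × 24, A = 1 872 mm², y = 208 mm, Ī = 89 856 mm⁴.
Bottom flange (beyond web): 78 × 24, A = 1 872 mm², y = 12 mm, Ī = 89 856 mm⁴.
By symmetry the centroid is at mid-height, ȳ = 110 mm.
Transfer each piece to the horizontal centroidal axis using Ī + A·d² with d = y − 110:
  web: d = 0 mm → contributes +10 648 000 mm⁴
  top flange (beyond web): d = 98 mm → contributes +18 068 544 mm⁴
  bottom flange (beyond web): d = -98 mm → contributes +18 068 544 mm⁴
Total I = 46 785 088 mm⁴.

Ix ≈ 4.68 × 10⁷ mm⁴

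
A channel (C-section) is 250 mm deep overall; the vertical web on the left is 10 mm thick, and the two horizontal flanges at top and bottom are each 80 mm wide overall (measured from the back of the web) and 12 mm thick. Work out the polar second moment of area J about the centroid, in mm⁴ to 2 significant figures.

Break the section into simple shapes (no overlaps), measuring from the bottom-left corner of the bounding box.
Web: 10 × 250, A = 2 500 mm², y = 125 mm, Ī = 13 020 833 mm⁴.
Top flange (beyond web): 70 × 12, A = 840 mm², y = 244 mm, Ī = 10 080 mm⁴.
Bottom flange (beyond web): 70 × 12, A = 840 mm², y = 6 mm, Ī = 10 080 mm⁴.
By symmetry the centroid is at mid-height, ȳ = 125 mm.
Transfer each piece to the centroidal x-axis using Ī + A·d² with d = y − 125:
  web: d = 0 mm → contributes +13 020 833 mm⁴
  top flange (beyond web): d = 119 mm → contributes +11 905 320 mm⁴
  bottom flange (beyond web): d = -119 mm → contributes +11 905 320 mm⁴
Total I = 36 831 473 mm⁴.
For the y-axis: x̄ = 21.08 mm.
Repeating about the centroidal y-axis gives I_y = 2 314 489 mm⁴.
Polar second moment: J = I_x + I_y = 39 145 962 mm⁴.

J ≈ 3.9 × 10⁷ mm⁴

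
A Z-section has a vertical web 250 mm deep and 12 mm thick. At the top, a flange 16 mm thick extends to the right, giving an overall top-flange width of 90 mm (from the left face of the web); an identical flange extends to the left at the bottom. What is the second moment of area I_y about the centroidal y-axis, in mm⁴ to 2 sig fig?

I_y ≈ 6.4 × 10⁶ mm⁴

Split into non-overlapping primitives; take the origin at the lower-left of the bounding box.
Web: 12 × 250, A = 3 000 mm², x = 84 mm, Ī = 36 000 mm⁴.
Top flange (beyond web): 78 × 16, A = 1 248 mm², x = 129 mm, Ī = 632 736 mm⁴.
Bottom flange (beyond web): 78 × 16, A = 1 248 mm², x = 39 mm, Ī = 632 736 mm⁴.
Centroid: x̄ = ΣA·x / ΣA = 84 mm.
Transfer each piece to the centroidal y-axis using Ī + A·d² with d = x − 84:
  web: d = 0 mm → contributes +36 000 mm⁴
  top flange (beyond web): d = 45 mm → contributes +3 159 936 mm⁴
  bottom flange (beyond web): d = -45 mm → contributes +3 159 936 mm⁴
Total I = 6 355 872 mm⁴.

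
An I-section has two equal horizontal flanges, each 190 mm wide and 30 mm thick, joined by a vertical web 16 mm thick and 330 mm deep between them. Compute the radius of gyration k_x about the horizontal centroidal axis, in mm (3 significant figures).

Decompose the section into non-overlapping parts with the origin at the bottom-left of its bounding rectangle.
Bottom flange: 190 × 30, A = 5 700 mm², y = 15 mm, Ī = 427 500 mm⁴.
Web: 16 × 330, A = 5 280 mm², y = 195 mm, Ī = 47 916 000 mm⁴.
Top flange: 190 × 30, A = 5 700 mm², y = 375 mm, Ī = 427 500 mm⁴.
By symmetry the centroid is at mid-height, ȳ = 195 mm.
Transfer each piece to the horizontal centroidal axis using Ī + A·d² with d = y − 195:
  bottom flange: d = -180 mm → contributes +185 107 500 mm⁴
  web: d = 0 mm → contributes +47 916 000 mm⁴
  top flange: d = 180 mm → contributes +185 107 500 mm⁴
Total I = 418 131 000 mm⁴.
Radius of gyration: k = √(I/A) = √(418 131 000 / 16 680) = 158.33 mm.

k_x ≈ 158 mm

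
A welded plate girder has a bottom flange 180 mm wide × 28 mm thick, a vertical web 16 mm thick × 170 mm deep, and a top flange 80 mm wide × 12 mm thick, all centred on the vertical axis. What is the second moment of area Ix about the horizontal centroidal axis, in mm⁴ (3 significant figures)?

Split into non-overlapping primitives; take the origin at the lower-left of the bounding box.
Bottom plate: 180 × 28, A = 5 040 mm², y = 14 mm, Ī = 329 280 mm⁴.
Web plate: 16 × 170, A = 2 720 mm², y = 113 mm, Ī = 6 550 667 mm⁴.
Top plate: 80 × 12, A = 960 mm², y = 204 mm, Ī = 11 520 mm⁴.
Centroid: ȳ = ΣA·y / ΣA = 65.798 mm.
Transfer each piece to the horizontal centroidal axis using Ī + A·d² with d = y − 65.798:
  bottom plate: d = -51.798 mm → contributes +13 851 852 mm⁴
  web plate: d = 47.202 mm → contributes +12 610 863 mm⁴
  top plate: d = 138.2 mm → contributes +18 347 277 mm⁴
Total I = 44 809 991 mm⁴.

Ix ≈ 4.48 × 10⁷ mm⁴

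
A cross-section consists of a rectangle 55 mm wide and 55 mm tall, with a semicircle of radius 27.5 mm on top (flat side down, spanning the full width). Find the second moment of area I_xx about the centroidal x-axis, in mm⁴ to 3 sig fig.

I_xx ≈ 2.13 × 10⁶ mm⁴

Break the section into simple shapes (no overlaps), measuring from the bottom-left corner of the bounding box.
Rectangular body: 55 × 55, A = 3 025 mm², y = 27.5 mm, Ī = 762 552 mm⁴.
Semicircular cap: semicircle r = 27.5, A = 1187.9 mm², y = 66.671 mm, Ī = 62 772 mm⁴.
Centroid: ȳ = ΣA·y / ΣA = 38.545 mm.
Transfer each piece to the centroidal x-axis using Ī + A·d² with d = y − 38.545:
  rectangular body: d = -11.045 mm → contributes +1 131 587 mm⁴
  semicircular cap: d = 28.126 mm → contributes +1 002 512 mm⁴
Total I = 2 134 100 mm⁴.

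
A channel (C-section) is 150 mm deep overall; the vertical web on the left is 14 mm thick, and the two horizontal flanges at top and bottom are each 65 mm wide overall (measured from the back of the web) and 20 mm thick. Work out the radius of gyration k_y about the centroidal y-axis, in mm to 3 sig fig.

Split into non-overlapping primitives; take the origin at the lower-left of the bounding box.
Web: 14 × 150, A = 2 100 mm², x = 7 mm, Ī = 34 300 mm⁴.
Top flange (beyond web): 51 × 20, A = 1 020 mm², x = 39.5 mm, Ī = 221 085 mm⁴.
Bottom flange (beyond web): 51 × 20, A = 1 020 mm², x = 39.5 mm, Ī = 221 085 mm⁴.
Centroid: x̄ = ΣA·x / ΣA = 23.014 mm.
Transfer each piece to the centroidal y-axis using Ī + A·d² with d = x − 23.014:
  web: d = -16.014 mm → contributes +572 874 mm⁴
  top flange (beyond web): d = 16.486 mm → contributes +498 292 mm⁴
  bottom flange (beyond web): d = 16.486 mm → contributes +498 292 mm⁴
Total I = 1 569 459 mm⁴.
Radius of gyration: k = √(I/A) = √(1 569 459 / 4 140) = 19.47 mm.

k_y ≈ 19.5 mm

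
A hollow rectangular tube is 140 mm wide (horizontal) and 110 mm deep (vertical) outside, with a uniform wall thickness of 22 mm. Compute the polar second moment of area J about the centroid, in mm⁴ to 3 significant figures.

J ≈ 3.35 × 10⁷ mm⁴

Decompose the section into non-overlapping parts with the origin at the bottom-left of its bounding rectangle.
Outer rectangle: 140 × 110, A = 15 400 mm², y = 55 mm, Ī = 15 528 333 mm⁴.
Inner void (subtracted): 96 × 66, A = 6 336 mm², y = 55 mm, Ī = 2 299 968 mm⁴.
By symmetry the centroid is at mid-height, ȳ = 55 mm.
All pieces are centred on the centroidal x-axis, so I = ΣĪ (holes subtracted) = 13 228 365 mm⁴.
Repeating about the centroidal y-axis gives I_y = 20 287 285 mm⁴.
Polar second moment: J = I_x + I_y = 33 515 651 mm⁴.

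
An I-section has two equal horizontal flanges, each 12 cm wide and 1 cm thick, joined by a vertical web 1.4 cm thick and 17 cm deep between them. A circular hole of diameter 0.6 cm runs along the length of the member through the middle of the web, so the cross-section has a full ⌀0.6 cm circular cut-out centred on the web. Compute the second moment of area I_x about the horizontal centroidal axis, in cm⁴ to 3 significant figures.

I_x ≈ 2520 cm⁴

Break the section into simple shapes (no overlaps), measuring from the bottom-left corner of the bounding box.
Bottom flange: 12 × 1, A = 12 cm², y = 0.5 cm, Ī = 1 cm⁴.
Web: 1.4 × 17, A = 23.8 cm², y = 9.5 cm, Ī = 573.18 cm⁴.
Top flange: 12 × 1, A = 12 cm², y = 18.5 cm, Ī = 1 cm⁴.
Hole (subtracted): ⌀0.6, A = 0.28274 cm², y = 9.5 cm, Ī = 0.0063617 cm⁴.
By symmetry the centroid is at mid-height, ȳ = 9.5 cm.
Transfer each piece to the horizontal centroidal axis using Ī + A·d² with d = y − 9.5:
  bottom flange: d = -9 cm → contributes +973 cm⁴
  web: d = 0 cm → contributes +573.18 cm⁴
  top flange: d = 9 cm → contributes +973 cm⁴
  hole: d = 0 cm → contributes −0.0063617 cm⁴
Total I = 2519.2 cm⁴.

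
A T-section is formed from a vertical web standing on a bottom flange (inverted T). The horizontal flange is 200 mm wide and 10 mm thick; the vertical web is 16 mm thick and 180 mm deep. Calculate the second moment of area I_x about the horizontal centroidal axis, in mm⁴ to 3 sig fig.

Treat the section as a set of non-overlapping primitives; coordinates are from the bounding-box lower-left.
Flange: 200 × 10, A = 2 000 mm², y = 5 mm, Ī = 16 667 mm⁴.
Web: 16 × 180, A = 2 880 mm², y = 100 mm, Ī = 7 776 000 mm⁴.
Centroid: ȳ = ΣA·y / ΣA = 61.066 mm.
Transfer each piece to the horizontal centroidal axis using Ī + A·d² with d = y − 61.066:
  flange: d = -56.066 mm → contributes +6 303 364 mm⁴
  web: d = 38.934 mm → contributes +12 141 762 mm⁴
Total I = 18 445 126 mm⁴.

I_x ≈ 1.84 × 10⁷ mm⁴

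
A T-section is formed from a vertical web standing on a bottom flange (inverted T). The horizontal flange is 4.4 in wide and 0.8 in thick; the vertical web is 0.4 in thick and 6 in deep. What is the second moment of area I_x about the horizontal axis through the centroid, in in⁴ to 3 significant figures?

Break the section into simple shapes (no overlaps), measuring from the bottom-left corner of the bounding box.
Flange: 4.4 × 0.8, A = 3.52 in², y = 0.4 in, Ī = 0.18773 in⁴.
Web: 0.4 × 6, A = 2.4 in², y = 3.8 in, Ī = 7.2 in⁴.
Centroid: ȳ = ΣA·y / ΣA = 1.7784 in.
Transfer each piece to the horizontal axis through the centroid using Ī + A·d² with d = y − 1.7784:
  flange: d = -1.3784 in → contributes +6.8755 in⁴
  web: d = 2.0216 in → contributes +17.009 in⁴
Total I = 23.884 in⁴.

I_x ≈ 23.9 in⁴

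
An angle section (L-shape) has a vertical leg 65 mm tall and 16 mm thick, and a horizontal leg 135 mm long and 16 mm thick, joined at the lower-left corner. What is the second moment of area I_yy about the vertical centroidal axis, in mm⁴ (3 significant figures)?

I_yy ≈ 5.33 × 10⁶ mm⁴

Treat the section as a set of non-overlapping primitives; coordinates are from the bounding-box lower-left.
Vertical leg: 16 × 65, A = 1 040 mm², x = 8 mm, Ī = 22 187 mm⁴.
Horizontal leg (remainder): 119 × 16, A = 1 904 mm², x = 75.5 mm, Ī = 2 246 879 mm⁴.
Centroid: x̄ = ΣA·x / ΣA = 51.655 mm.
Transfer each piece to the vertical centroidal axis using Ī + A·d² with d = x − 51.655:
  vertical leg: d = -43.655 mm → contributes +2 004 166 mm⁴
  horizontal leg (remainder): d = 23.845 mm → contributes +3 329 473 mm⁴
Total I = 5 333 639 mm⁴.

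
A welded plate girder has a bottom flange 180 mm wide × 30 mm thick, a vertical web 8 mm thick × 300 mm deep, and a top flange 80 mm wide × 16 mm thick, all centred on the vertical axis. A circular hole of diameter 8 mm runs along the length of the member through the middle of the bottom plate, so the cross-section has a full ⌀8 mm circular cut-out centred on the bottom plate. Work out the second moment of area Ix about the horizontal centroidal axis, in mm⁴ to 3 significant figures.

Break the section into simple shapes (no overlaps), measuring from the bottom-left corner of the bounding box.
Bottom plate: 180 × 30, A = 5 400 mm², y = 15 mm, Ī = 405 000 mm⁴.
Web plate: 8 × 300, A = 2 400 mm², y = 180 mm, Ī = 18 000 000 mm⁴.
Top plate: 80 × 16, A = 1 280 mm², y = 338 mm, Ī = 27 307 mm⁴.
Hole (subtracted): ⌀8, A = 50.265 mm², y = 15 mm, Ī = 201.06 mm⁴.
Centroid: ȳ = ΣA·y / ΣA = 104.64 mm.
Transfer each piece to the horizontal centroidal axis using Ī + A·d² with d = y − 104.64:
  bottom plate: d = -89.642 mm → contributes +43 797 345 mm⁴
  web plate: d = 75.358 mm → contributes +31 629 326 mm⁴
  top plate: d = 233.36 mm → contributes +69 731 160 mm⁴
  hole: d = -89.642 mm → contributes −404 115 mm⁴
Total I = 144 753 715 mm⁴.

Ix ≈ 1.45 × 10⁸ mm⁴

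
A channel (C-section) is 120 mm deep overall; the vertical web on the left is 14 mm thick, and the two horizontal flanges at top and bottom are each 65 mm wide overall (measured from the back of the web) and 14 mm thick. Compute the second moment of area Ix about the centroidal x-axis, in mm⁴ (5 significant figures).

Ix ≈ 6.0506 × 10⁶ mm⁴

Decompose the section into non-overlapping parts with the origin at the bottom-left of its bounding rectangle.
Web: 14 × 120, A = 1 680 mm², y = 60 mm, Ī = 2 016 000 mm⁴.
Top flange (beyond web): 51 × 14, A = 714 mm², y = 113 mm, Ī = 11 662 mm⁴.
Bottom flange (beyond web): 51 × 14, A = 714 mm², y = 7 mm, Ī = 11 662 mm⁴.
By symmetry the centroid is at mid-height, ȳ = 60 mm.
Transfer each piece to the centroidal x-axis using Ī + A·d² with d = y − 60:
  web: d = 0 mm → contributes +2 016 000 mm⁴
  top flange (beyond web): d = 53 mm → contributes +2 017 288 mm⁴
  bottom flange (beyond web): d = -53 mm → contributes +2 017 288 mm⁴
Total I = 6 050 576 mm⁴.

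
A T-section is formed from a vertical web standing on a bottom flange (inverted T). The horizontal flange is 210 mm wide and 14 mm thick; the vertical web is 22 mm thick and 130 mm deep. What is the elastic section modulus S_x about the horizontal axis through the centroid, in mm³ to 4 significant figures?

Treat the section as a set of non-overlapping primitives; coordinates are from the bounding-box lower-left.
Flange: 210 × 14, A = 2 940 mm², y = 7 mm, Ī = 48 020 mm⁴.
Web: 22 × 130, A = 2 860 mm², y = 79 mm, Ī = 4 027 833 mm⁴.
Centroid: ȳ = ΣA·y / ΣA = 42.5034 mm.
Transfer each piece to the horizontal axis through the centroid using Ī + A·d² with d = y − 42.5034:
  flange: d = -35.5034 mm → contributes +3 753 875 mm⁴
  web: d = 36.4966 mm → contributes +7 837 348 mm⁴
Total I = 11 591 223 mm⁴.
Extreme fibre distance c = 101.497 mm; S = I/c = 114 203 mm³.

S_x ≈ 1.142 × 10⁵ mm³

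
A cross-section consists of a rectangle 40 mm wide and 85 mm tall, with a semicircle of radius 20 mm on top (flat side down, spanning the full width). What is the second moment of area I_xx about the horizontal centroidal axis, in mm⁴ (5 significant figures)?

I_xx ≈ 3.4434 × 10⁶ mm⁴

Break the section into simple shapes (no overlaps), measuring from the bottom-left corner of the bounding box.
Rectangular body: 40 × 85, A = 3 400 mm², y = 42.5 mm, Ī = 2 047 083 mm⁴.
Semicircular cap: semicircle r = 20, A = 628.3185 mm², y = 93.48826 mm, Ī = 17561.11 mm⁴.
Centroid: ȳ = ΣA·y / ΣA = 50.45291 mm.
Transfer each piece to the horizontal centroidal axis using Ī + A·d² with d = y − 50.45291:
  rectangular body: d = -7.952914 mm → contributes +2 262 129 mm⁴
  semicircular cap: d = 43.03535 mm → contributes +1 181 233 mm⁴
Total I = 3 443 362 mm⁴.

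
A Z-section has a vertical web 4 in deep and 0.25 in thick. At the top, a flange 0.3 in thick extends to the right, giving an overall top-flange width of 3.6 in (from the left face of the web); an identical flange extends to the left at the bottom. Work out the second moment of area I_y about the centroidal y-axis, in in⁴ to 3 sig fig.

Break the section into simple shapes (no overlaps), measuring from the bottom-left corner of the bounding box.
Web: 0.25 × 4, A = 1 in², x = 3.475 in, Ī = 0.0052083 in⁴.
Top flange (beyond web): 3.35 × 0.3, A = 1.005 in², x = 5.275 in, Ī = 0.93988 in⁴.
Bottom flange (beyond web): 3.35 × 0.3, A = 1.005 in², x = 1.675 in, Ī = 0.93988 in⁴.
Centroid: x̄ = ΣA·x / ΣA = 3.475 in.
Transfer each piece to the centroidal y-axis using Ī + A·d² with d = x − 3.475:
  web: d = 0 in → contributes +0.0052083 in⁴
  top flange (beyond web): d = 1.8 in → contributes +4.1961 in⁴
  bottom flange (beyond web): d = -1.8 in → contributes +4.1961 in⁴
Total I = 8.3974 in⁴.

I_y ≈ 8.40 in⁴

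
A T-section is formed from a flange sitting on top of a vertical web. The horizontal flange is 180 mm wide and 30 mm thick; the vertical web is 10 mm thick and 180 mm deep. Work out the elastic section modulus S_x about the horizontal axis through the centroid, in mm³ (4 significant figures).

S_x ≈ 1.194 × 10⁵ mm³

Treat the section as a set of non-overlapping primitives; coordinates are from the bounding-box lower-left.
Flange: 180 × 30, A = 5 400 mm², y = 195 mm, Ī = 405 000 mm⁴.
Web: 10 × 180, A = 1 800 mm², y = 90 mm, Ī = 4 860 000 mm⁴.
Centroid: ȳ = ΣA·y / ΣA = 168.75 mm.
Transfer each piece to the horizontal axis through the centroid using Ī + A·d² with d = y − 168.75:
  flange: d = 26.25 mm → contributes +4 125 938 mm⁴
  web: d = -78.75 mm → contributes +16 022 813 mm⁴
Total I = 20 148 750 mm⁴.
Extreme fibre distance c = 168.75 mm; S = I/c = 119 400 mm³.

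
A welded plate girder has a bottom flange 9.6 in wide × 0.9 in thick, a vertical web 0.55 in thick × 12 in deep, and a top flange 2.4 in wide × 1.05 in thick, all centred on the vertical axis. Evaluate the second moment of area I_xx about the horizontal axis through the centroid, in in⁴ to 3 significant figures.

Decompose the section into non-overlapping parts with the origin at the bottom-left of its bounding rectangle.
Bottom plate: 9.6 × 0.9, A = 8.64 in², y = 0.45 in, Ī = 0.5832 in⁴.
Web plate: 0.55 × 12, A = 6.6 in², y = 6.9 in, Ī = 79.2 in⁴.
Top plate: 2.4 × 1.05, A = 2.52 in², y = 13.425 in, Ī = 0.23153 in⁴.
Centroid: ȳ = ΣA·y / ΣA = 4.688 in.
Transfer each piece to the horizontal axis through the centroid using Ī + A·d² with d = y − 4.688:
  bottom plate: d = -4.238 in → contributes +155.76 in⁴
  web plate: d = 2.212 in → contributes +111.49 in⁴
  top plate: d = 8.737 in → contributes +192.6 in⁴
Total I = 459.85 in⁴.

I_xx ≈ 460 in⁴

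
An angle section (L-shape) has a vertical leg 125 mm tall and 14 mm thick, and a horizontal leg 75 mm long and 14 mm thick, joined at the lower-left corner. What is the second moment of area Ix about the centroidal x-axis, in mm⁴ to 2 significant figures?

Ix ≈ 4.1 × 10⁶ mm⁴

Split into non-overlapping primitives; take the origin at the lower-left of the bounding box.
Vertical leg: 14 × 125, A = 1 750 mm², y = 62.5 mm, Ī = 2 278 646 mm⁴.
Horizontal leg (remainder): 61 × 14, A = 854 mm², y = 7 mm, Ī = 13 949 mm⁴.
Centroid: ȳ = ΣA·y / ΣA = 44.3 mm.
Transfer each piece to the centroidal x-axis using Ī + A·d² with d = y − 44.3:
  vertical leg: d = 18.2 mm → contributes +2 858 419 mm⁴
  horizontal leg (remainder): d = -37.3 mm → contributes +1 202 008 mm⁴
Total I = 4 060 426 mm⁴.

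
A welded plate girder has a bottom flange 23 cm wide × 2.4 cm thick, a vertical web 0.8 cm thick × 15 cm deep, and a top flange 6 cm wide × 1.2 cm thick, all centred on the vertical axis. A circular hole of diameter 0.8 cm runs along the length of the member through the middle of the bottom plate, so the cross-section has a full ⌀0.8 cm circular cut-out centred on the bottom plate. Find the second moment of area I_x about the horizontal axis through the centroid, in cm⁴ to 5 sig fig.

Decompose the section into non-overlapping parts with the origin at the bottom-left of its bounding rectangle.
Bottom plate: 23 × 2.4, A = 55.2 cm², y = 1.2 cm, Ī = 26.496 cm⁴.
Web plate: 0.8 × 15, A = 12 cm², y = 9.9 cm, Ī = 225 cm⁴.
Top plate: 6 × 1.2, A = 7.2 cm², y = 18 cm, Ī = 0.864 cm⁴.
Hole (subtracted): ⌀0.8, A = 0.5026548 cm², y = 1.2 cm, Ī = 0.02010619 cm⁴.
Centroid: ȳ = ΣA·y / ΣA = 4.249636 cm.
Transfer each piece to the horizontal axis through the centroid using Ī + A·d² with d = y − 4.249636:
  bottom plate: d = -3.049636 cm → contributes +539.8714 cm⁴
  web plate: d = 5.650364 cm → contributes +608.1194 cm⁴
  top plate: d = 13.75036 cm → contributes +1362.186 cm⁴
  hole: d = -3.049636 cm → contributes −4.694936 cm⁴
Total I = 2505.482 cm⁴.

I_x ≈ 2505.5 cm⁴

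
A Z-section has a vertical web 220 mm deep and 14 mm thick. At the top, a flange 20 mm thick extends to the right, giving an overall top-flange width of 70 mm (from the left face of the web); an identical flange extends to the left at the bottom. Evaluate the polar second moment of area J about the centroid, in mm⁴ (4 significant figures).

J ≈ 3.828 × 10⁷ mm⁴

Treat the section as a set of non-overlapping primitives; coordinates are from the bounding-box lower-left.
Web: 14 × 220, A = 3 080 mm², y = 110 mm, Ī = 12 422 667 mm⁴.
Top flange (beyond web): 56 × 20, A = 1 120 mm², y = 210 mm, Ī = 37333.3 mm⁴.
Bottom flange (beyond web): 56 × 20, A = 1 120 mm², y = 10 mm, Ī = 37333.3 mm⁴.
Centroid: ȳ = ΣA·y / ΣA = 110 mm.
Transfer each piece to the centroidal x-axis using Ī + A·d² with d = y − 110:
  web: d = 0 mm → contributes +12 422 667 mm⁴
  top flange (beyond web): d = 100 mm → contributes +11 237 333 mm⁴
  bottom flange (beyond web): d = -100 mm → contributes +11 237 333 mm⁴
Total I = 34 897 333 mm⁴.
For the y-axis: x̄ = 63 mm.
Repeating about the centroidal y-axis gives I_y = 3 379 693 mm⁴.
Polar second moment: J = I_x + I_y = 38 277 027 mm⁴.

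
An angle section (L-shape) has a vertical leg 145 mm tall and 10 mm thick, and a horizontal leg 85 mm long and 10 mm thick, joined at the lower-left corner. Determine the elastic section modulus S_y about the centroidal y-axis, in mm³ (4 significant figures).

Treat the section as a set of non-overlapping primitives; coordinates are from the bounding-box lower-left.
Vertical leg: 10 × 145, A = 1 450 mm², x = 5 mm, Ī = 12083.3 mm⁴.
Horizontal leg (remainder): 75 × 10, A = 750 mm², x = 47.5 mm, Ī = 351 563 mm⁴.
Centroid: x̄ = ΣA·x / ΣA = 19.4886 mm.
Transfer each piece to the centroidal y-axis using Ī + A·d² with d = x − 19.4886:
  vertical leg: d = -14.4886 mm → contributes +316 468 mm⁴
  horizontal leg (remainder): d = 28.0114 mm → contributes +940 040 mm⁴
Total I = 1 256 508 mm⁴.
Extreme fibre distance c = 65.5114 mm; S = I/c = 19 180 mm³.

S_y ≈ 1.918 × 10⁴ mm³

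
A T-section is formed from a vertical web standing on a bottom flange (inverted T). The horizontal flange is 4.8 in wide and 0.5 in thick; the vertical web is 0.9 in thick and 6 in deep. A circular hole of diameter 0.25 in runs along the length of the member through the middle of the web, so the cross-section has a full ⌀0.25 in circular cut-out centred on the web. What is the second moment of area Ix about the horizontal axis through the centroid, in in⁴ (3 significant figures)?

Split into non-overlapping primitives; take the origin at the lower-left of the bounding box.
Flange: 4.8 × 0.5, A = 2.4 in², y = 0.25 in, Ī = 0.05 in⁴.
Web: 0.9 × 6, A = 5.4 in², y = 3.5 in, Ī = 16.2 in⁴.
Hole (subtracted): ⌀0.25, A = 0.049087 in², y = 3.5 in, Ī = 0.00019175 in⁴.
Centroid: ȳ = ΣA·y / ΣA = 2.4937 in.
Transfer each piece to the horizontal axis through the centroid using Ī + A·d² with d = y − 2.4937:
  flange: d = -2.2437 in → contributes +12.132 in⁴
  web: d = 1.0063 in → contributes +21.669 in⁴
  hole: d = 1.0063 in → contributes −0.049903 in⁴
Total I = 33.75 in⁴.

Ix ≈ 33.8 in⁴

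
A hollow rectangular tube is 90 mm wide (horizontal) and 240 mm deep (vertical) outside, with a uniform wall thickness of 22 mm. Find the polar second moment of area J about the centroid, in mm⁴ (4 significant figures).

Decompose the section into non-overlapping parts with the origin at the bottom-left of its bounding rectangle.
Outer rectangle: 90 × 240, A = 21 600 mm², y = 120 mm, Ī = 103 680 000 mm⁴.
Inner void (subtracted): 46 × 196, A = 9 016 mm², y = 120 mm, Ī = 28 863 221 mm⁴.
By symmetry the centroid is at mid-height, ȳ = 120 mm.
All pieces are centred on the centroidal x-axis, so I = ΣĪ (holes subtracted) = 74 816 779 mm⁴.
Repeating about the centroidal y-axis gives I_y = 12 990 179 mm⁴.
Polar second moment: J = I_x + I_y = 87 806 957 mm⁴.

J ≈ 8.781 × 10⁷ mm⁴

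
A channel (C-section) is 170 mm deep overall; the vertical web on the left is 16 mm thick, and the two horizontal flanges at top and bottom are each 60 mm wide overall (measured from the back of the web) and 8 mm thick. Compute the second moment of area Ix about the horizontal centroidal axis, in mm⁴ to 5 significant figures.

Split into non-overlapping primitives; take the origin at the lower-left of the bounding box.
Web: 16 × 170, A = 2 720 mm², y = 85 mm, Ī = 6 550 667 mm⁴.
Top flange (beyond web): 44 × 8, A = 352 mm², y = 166 mm, Ī = 1877.333 mm⁴.
Bottom flange (beyond web): 44 × 8, A = 352 mm², y = 4 mm, Ī = 1877.333 mm⁴.
By symmetry the centroid is at mid-height, ȳ = 85 mm.
Transfer each piece to the horizontal centroidal axis using Ī + A·d² with d = y − 85:
  web: d = 0 mm → contributes +6 550 667 mm⁴
  top flange (beyond web): d = 81 mm → contributes +2 311 349 mm⁴
  bottom flange (beyond web): d = -81 mm → contributes +2 311 349 mm⁴
Total I = 11 173 365 mm⁴.

Ix ≈ 1.1173 × 10⁷ mm⁴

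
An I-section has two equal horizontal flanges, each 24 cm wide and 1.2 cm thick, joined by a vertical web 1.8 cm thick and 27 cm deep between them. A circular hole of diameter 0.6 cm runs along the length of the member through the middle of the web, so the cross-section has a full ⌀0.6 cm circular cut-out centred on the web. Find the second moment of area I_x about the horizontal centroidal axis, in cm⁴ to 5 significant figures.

I_x ≈ 1.4411 × 10⁴ cm⁴

Break the section into simple shapes (no overlaps), measuring from the bottom-left corner of the bounding box.
Bottom flange: 24 × 1.2, A = 28.8 cm², y = 0.6 cm, Ī = 3.456 cm⁴.
Web: 1.8 × 27, A = 48.6 cm², y = 14.7 cm, Ī = 2952.45 cm⁴.
Top flange: 24 × 1.2, A = 28.8 cm², y = 28.8 cm, Ī = 3.456 cm⁴.
Hole (subtracted): ⌀0.6, A = 0.2827433 cm², y = 14.7 cm, Ī = 0.006361725 cm⁴.
By symmetry the centroid is at mid-height, ȳ = 14.7 cm.
Transfer each piece to the horizontal centroidal axis using Ī + A·d² with d = y − 14.7:
  bottom flange: d = -14.1 cm → contributes +5729.184 cm⁴
  web: d = 0 cm → contributes +2952.45 cm⁴
  top flange: d = 14.1 cm → contributes +5729.184 cm⁴
  hole: d = 0 cm → contributes −0.006361725 cm⁴
Total I = 14410.81 cm⁴.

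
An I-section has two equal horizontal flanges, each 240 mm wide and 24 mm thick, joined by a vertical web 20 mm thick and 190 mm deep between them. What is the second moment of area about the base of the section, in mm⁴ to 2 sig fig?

I_base ≈ 3.6 × 10⁸ mm⁴

Treat the section as a set of non-overlapping primitives; coordinates are from the bounding-box lower-left.
Bottom flange: 240 × 24, A = 5 760 mm², y = 12 mm, Ī = 276 480 mm⁴.
Web: 20 × 190, A = 3 800 mm², y = 119 mm, Ī = 11 431 667 mm⁴.
Top flange: 240 × 24, A = 5 760 mm², y = 226 mm, Ī = 276 480 mm⁴.
Transfer each piece to the base of the section using Ī + A·d² with d = y − 0:
  bottom flange: d = 12 mm → contributes +1 105 920 mm⁴
  web: d = 119 mm → contributes +65 243 467 mm⁴
  top flange: d = 226 mm → contributes +294 474 240 mm⁴
Total I = 360 823 627 mm⁴.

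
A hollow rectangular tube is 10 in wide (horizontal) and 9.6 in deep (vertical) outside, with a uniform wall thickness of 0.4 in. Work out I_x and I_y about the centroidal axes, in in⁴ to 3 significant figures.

Split into non-overlapping primitives; take the origin at the lower-left of the bounding box.
Outer rectangle: 10 × 9.6, A = 96 in², y = 4.8 in, Ī = 737.28 in⁴.
Inner void (subtracted): 9.2 × 8.8, A = 80.96 in², y = 4.8 in, Ī = 522.46 in⁴.
By symmetry the centroid is at mid-height, ȳ = 4.8 in.
All pieces are centred on the centroidal x-axis, so I = ΣĪ (holes subtracted) = 214.82 in⁴.
Repeating about the centroidal y-axis gives I_y = 228.96 in⁴.

I_x ≈ 215 in⁴, I_y ≈ 229 in⁴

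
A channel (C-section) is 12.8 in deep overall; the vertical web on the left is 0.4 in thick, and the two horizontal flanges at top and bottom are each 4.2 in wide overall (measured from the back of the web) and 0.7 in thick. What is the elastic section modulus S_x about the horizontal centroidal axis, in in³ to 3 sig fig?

S_x ≈ 41.4 in³

Decompose the section into non-overlapping parts with the origin at the bottom-left of its bounding rectangle.
Web: 0.4 × 12.8, A = 5.12 in², y = 6.4 in, Ī = 69.905 in⁴.
Top flange (beyond web): 3.8 × 0.7, A = 2.66 in², y = 12.45 in, Ī = 0.10862 in⁴.
Bottom flange (beyond web): 3.8 × 0.7, A = 2.66 in², y = 0.35 in, Ī = 0.10862 in⁴.
By symmetry the centroid is at mid-height, ȳ = 6.4 in.
Transfer each piece to the horizontal centroidal axis using Ī + A·d² with d = y − 6.4:
  web: d = 0 in → contributes +69.905 in⁴
  top flange (beyond web): d = 6.05 in → contributes +97.471 in⁴
  bottom flange (beyond web): d = -6.05 in → contributes +97.471 in⁴
Total I = 264.85 in⁴.
Extreme fibre distance c = 6.4 in; S = I/c = 41.382 in³.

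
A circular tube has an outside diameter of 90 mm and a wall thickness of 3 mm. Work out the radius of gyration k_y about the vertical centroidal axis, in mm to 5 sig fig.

k_y ≈ 30.777 mm

Break the section into simple shapes (no overlaps), measuring from the bottom-left corner of the bounding box.
Outer circle: ⌀90, A = 6361.725 mm², x = 45 mm, Ī = 3 220 623 mm⁴.
Bore (subtracted): ⌀84, A = 5541.769 mm², x = 45 mm, Ī = 2 443 920 mm⁴.
By symmetry the centroid is at mid-width, x̄ = 45 mm.
All pieces are centred on the vertical centroidal axis, so I = ΣĪ (holes subtracted) = 776 703 mm⁴.
Radius of gyration: k = √(I/A) = √(776 703 / 819.9557) = 30.77743 mm.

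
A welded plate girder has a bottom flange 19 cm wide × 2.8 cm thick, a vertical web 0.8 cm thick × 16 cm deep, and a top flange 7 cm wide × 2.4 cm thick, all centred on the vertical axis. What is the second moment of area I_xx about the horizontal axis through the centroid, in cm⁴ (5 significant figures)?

Split into non-overlapping primitives; take the origin at the lower-left of the bounding box.
Bottom plate: 19 × 2.8, A = 53.2 cm², y = 1.4 cm, Ī = 34.75733 cm⁴.
Web plate: 0.8 × 16, A = 12.8 cm², y = 10.8 cm, Ī = 273.0667 cm⁴.
Top plate: 7 × 2.4, A = 16.8 cm², y = 20 cm, Ī = 8.064 cm⁴.
Centroid: ȳ = ΣA·y / ΣA = 6.627053 cm.
Transfer each piece to the horizontal axis through the centroid using Ī + A·d² with d = y − 6.627053:
  bottom plate: d = -5.227053 cm → contributes +1488.292 cm⁴
  web plate: d = 4.172947 cm → contributes +495.9593 cm⁴
  top plate: d = 13.37295 cm → contributes +3012.504 cm⁴
Total I = 4996.755 cm⁴.

I_xx ≈ 4996.8 cm⁴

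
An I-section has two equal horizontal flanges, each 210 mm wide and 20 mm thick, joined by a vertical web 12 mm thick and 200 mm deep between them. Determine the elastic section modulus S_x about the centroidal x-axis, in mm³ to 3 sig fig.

Break the section into simple shapes (no overlaps), measuring from the bottom-left corner of the bounding box.
Bottom flange: 210 × 20, A = 4 200 mm², y = 10 mm, Ī = 140 000 mm⁴.
Web: 12 × 200, A = 2 400 mm², y = 120 mm, Ī = 8 000 000 mm⁴.
Top flange: 210 × 20, A = 4 200 mm², y = 230 mm, Ī = 140 000 mm⁴.
By symmetry the centroid is at mid-height, ȳ = 120 mm.
Transfer each piece to the centroidal x-axis using Ī + A·d² with d = y − 120:
  bottom flange: d = -110 mm → contributes +50 960 000 mm⁴
  web: d = 0 mm → contributes +8 000 000 mm⁴
  top flange: d = 110 mm → contributes +50 960 000 mm⁴
Total I = 109 920 000 mm⁴.
Extreme fibre distance c = 120 mm; S = I/c = 916 000 mm³.

S_x ≈ 9.16 × 10⁵ mm³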